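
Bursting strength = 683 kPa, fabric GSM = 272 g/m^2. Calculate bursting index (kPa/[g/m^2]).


Formula: Bursting Index = Bursting Strength / Fabric GSM
BI = 683 kPa / 272 g/m^2
BI = 2.511 kPa/(g/m^2)

2.511 kPa/(g/m^2)


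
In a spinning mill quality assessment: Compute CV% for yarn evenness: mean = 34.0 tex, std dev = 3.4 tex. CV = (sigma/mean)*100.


Formula: CV% = (standard deviation / mean) * 100
Step 1: Ratio = 3.4 / 34.0 = 0.1
Step 2: CV% = 0.1 * 100 = 10.0%

10.0%


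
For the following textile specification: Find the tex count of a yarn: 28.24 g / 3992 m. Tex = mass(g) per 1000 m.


Formula: Tex = (mass_g / length_m) * 1000
Substituting: Tex = (28.24 / 3992) * 1000
Intermediate: 28.24 / 3992 = 0.00707415 g/m
Tex = 0.00707415 * 1000 = 7.07 tex

7.07 tex


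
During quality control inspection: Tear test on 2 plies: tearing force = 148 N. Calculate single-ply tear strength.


Formula: Per-ply strength = Total force / Number of plies
Per-ply = 148 N / 2
Per-ply = 74 N

74 N


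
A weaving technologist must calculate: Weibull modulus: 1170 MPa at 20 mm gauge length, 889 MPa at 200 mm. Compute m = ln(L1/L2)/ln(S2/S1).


Formula: m = ln(L1/L2) / ln(S2/S1)
Step 1: ln(L1/L2) = ln(20/200) = -2.30259
Step 2: S2/S1 = 889/1170 = 0.75983
Step 3: ln(S2/S1) = ln(0.75983) = -0.27466
Step 4: m = -2.30259 / -0.27466 = 8.38

8.38 (Weibull m)


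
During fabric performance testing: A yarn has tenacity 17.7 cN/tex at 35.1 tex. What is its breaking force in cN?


Formula: Breaking force = Tenacity * Linear density
F = 17.7 cN/tex * 35.1 tex
F = 621.27 cN

621.27 cN


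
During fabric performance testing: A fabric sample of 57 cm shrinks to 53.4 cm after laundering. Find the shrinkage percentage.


Formula: Shrinkage% = ((L_before - L_after) / L_before) * 100
Step 1: Shrinkage = 57 - 53.4 = 3.6 cm
Step 2: Shrinkage% = (3.6 / 57) * 100
Step 3: Shrinkage% = 0.063158 * 100 = 6.3158% ≈ 6.3%

6.3%


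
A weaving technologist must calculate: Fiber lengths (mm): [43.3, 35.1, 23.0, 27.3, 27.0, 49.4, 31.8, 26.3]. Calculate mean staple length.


Formula: Mean = sum of lengths / count
Sum = 43.3 + 35.1 + 23.0 + 27.3 + 27.0 + 49.4 + 31.8 + 26.3
Sum = 263.2 mm
Mean = 263.2 / 8 = 32.90 mm

32.90 mm


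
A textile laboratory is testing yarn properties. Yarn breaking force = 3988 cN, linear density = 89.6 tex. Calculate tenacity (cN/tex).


Formula: Tenacity = Breaking force / Linear density
Tenacity = 3988 cN / 89.6 tex
Tenacity = 44.51 cN/tex

44.51 cN/tex


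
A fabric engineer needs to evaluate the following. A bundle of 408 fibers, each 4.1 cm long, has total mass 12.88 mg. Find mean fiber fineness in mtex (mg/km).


Formula: fineness (mtex) = mass (mg) / total length (km) = (mass_mg / total_length_m) * 1000
Step 1: Convert fiber length: 4.1 cm = 0.041 m
Step 2: Total fiber length = 408 * 0.041 = 16.728 m
Step 3: Linear density = 12.88 mg / 16.728 m = 0.7700 mg/m
Step 4: fineness = 0.7700 * 1000 = 770.0 mtex

770.0 mtex


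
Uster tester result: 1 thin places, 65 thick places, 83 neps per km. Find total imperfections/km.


Formula: Total = thin places + thick places + neps
Total = 1 + 65 + 83
Total = 149 imperfections/km

149 imperfections/km


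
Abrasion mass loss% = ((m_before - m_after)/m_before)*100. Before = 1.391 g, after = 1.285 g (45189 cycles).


Formula: Mass loss% = ((m_before - m_after) / m_before) * 100
Step 1: Mass loss = 1.391 - 1.285 = 0.106 g
Step 2: Ratio = 0.106 / 1.391 = 0.0762042
Step 3: Mass loss% = 0.0762042 * 100 = 7.62042% ≈ 7.62%

7.62%


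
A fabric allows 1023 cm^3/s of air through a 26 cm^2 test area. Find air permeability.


Formula: Air Permeability = Airflow / Test Area
AP = 1023 cm^3/s / 26 cm^2
AP = 39.3 cm^3/s/cm^2

39.3 cm^3/s/cm^2


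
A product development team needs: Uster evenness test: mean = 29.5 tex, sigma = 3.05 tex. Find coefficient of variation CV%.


Formula: CV% = (standard deviation / mean) * 100
Step 1: Ratio = 3.05 / 29.5 = 0.10339
Step 2: CV% = 0.10339 * 100 = 10.339% ≈ 10.3%

10.3%


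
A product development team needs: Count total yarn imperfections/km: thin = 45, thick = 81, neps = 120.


Formula: Total = thin places + thick places + neps
Total = 45 + 81 + 120
Total = 246 imperfections/km

246 imperfections/km


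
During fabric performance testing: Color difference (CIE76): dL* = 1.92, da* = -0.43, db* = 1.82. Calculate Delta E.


Formula: Delta E = sqrt(dL*^2 + da*^2 + db*^2)
Step 1: dL*^2 = 1.92^2 = 3.6864
Step 2: da*^2 = (-0.43)^2 = 0.1849
Step 3: db*^2 = 1.82^2 = 3.3124
Step 4: Sum = 3.6864 + 0.1849 + 3.3124 = 7.1837
Step 5: Delta E = sqrt(7.1837) = 2.68

2.68 Delta E


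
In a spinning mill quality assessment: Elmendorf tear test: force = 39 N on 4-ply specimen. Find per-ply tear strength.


Formula: Per-ply strength = Total force / Number of plies
Per-ply = 39 N / 4
Per-ply = 9.75 N

9.75 N


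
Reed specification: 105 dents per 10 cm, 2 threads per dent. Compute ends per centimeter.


Formula: EPC = (dents per 10 cm * ends per dent) / 10
Step 1: Total ends per 10 cm = 105 * 2 = 210
Step 2: EPC = 210 / 10 = 21.0 ends/cm

21.0 ends/cm


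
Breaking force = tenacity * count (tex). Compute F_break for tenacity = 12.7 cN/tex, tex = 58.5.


Formula: Breaking force = Tenacity * Linear density
F = 12.7 cN/tex * 58.5 tex
F = 742.95 cN

742.95 cN


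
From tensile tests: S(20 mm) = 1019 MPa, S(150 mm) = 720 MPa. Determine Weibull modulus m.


Formula: m = ln(L1/L2) / ln(S2/S1)
Step 1: ln(L1/L2) = ln(20/150) = -2.01490
Step 2: S2/S1 = 720/1019 = 0.70658
Step 3: ln(S2/S1) = ln(0.70658) = -0.34732
Step 4: m = -2.01490 / -0.34732 = 5.80

5.80 (Weibull m)


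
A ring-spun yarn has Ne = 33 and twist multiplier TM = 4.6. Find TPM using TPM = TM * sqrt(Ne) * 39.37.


Formula: TPM = TM * sqrt(Ne) * 39.37
Step 1: sqrt(Ne) = sqrt(33) = 5.7446
Step 2: TM * sqrt(Ne) = 4.6 * 5.7446 = 26.4252
Step 3: TPM = 26.4252 * 39.37 = 1040 twists/m

1040 twists/m


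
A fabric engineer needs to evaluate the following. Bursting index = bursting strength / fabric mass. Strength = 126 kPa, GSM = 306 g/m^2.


Formula: Bursting Index = Bursting Strength / Fabric GSM
BI = 126 kPa / 306 g/m^2
BI = 0.412 kPa/(g/m^2)

0.412 kPa/(g/m^2)


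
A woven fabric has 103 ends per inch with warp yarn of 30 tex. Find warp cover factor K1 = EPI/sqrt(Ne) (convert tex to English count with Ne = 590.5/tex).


Formula: K1 = EPI / sqrt(Ne), with Ne = 590.5 / tex_warp
Step 1: Ne = 590.5 / 30 = 19.683
Step 2: sqrt(Ne) = sqrt(19.683) = 4.4366
Step 3: K1 = 103 / 4.4366 = 23.2

23.2


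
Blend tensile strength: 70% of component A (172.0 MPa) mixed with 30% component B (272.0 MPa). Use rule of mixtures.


Formula: Blend property = (fraction_A * property_A) + (fraction_B * property_B)
Step 1: Contribution A = 70/100 * 172.0 MPa = 120.4 MPa
Step 2: Contribution B = 30/100 * 272.0 MPa = 81.6 MPa
Step 3: Blend tensile strength = 120.4 + 81.6 = 202.0 MPa

202.0 MPa


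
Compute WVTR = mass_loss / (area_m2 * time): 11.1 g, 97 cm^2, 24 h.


Formula: WVTR = mass_loss / (area * time)
Step 1: Convert area: 97 cm^2 = 0.0097 m^2
Step 2: WVTR = 11.1 g / (0.0097 m^2 * 24 h)
Step 3: WVTR = 11.1 / 0.2328 = 47.7 g/m^2/h

47.7 g/m^2/h


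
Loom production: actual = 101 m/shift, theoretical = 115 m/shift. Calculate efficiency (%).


Formula: Efficiency% = (Actual output / Theoretical output) * 100
Efficiency% = (101 / 115) * 100
Efficiency% = 0.878261 * 100 = 87.8261% ≈ 87.8%

87.8%


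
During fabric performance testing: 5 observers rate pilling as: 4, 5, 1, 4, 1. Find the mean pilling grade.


Formula: Mean = sum / count
Sum = 4 + 5 + 1 + 4 + 1 = 15
Mean = 15 / 5 = 3.0

3.0


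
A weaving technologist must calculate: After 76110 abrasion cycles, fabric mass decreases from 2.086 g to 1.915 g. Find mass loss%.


Formula: Mass loss% = ((m_before - m_after) / m_before) * 100
Step 1: Mass loss = 2.086 - 1.915 = 0.171 g
Step 2: Ratio = 0.171 / 2.086 = 0.0819751
Step 3: Mass loss% = 0.0819751 * 100 = 8.19751% ≈ 8.20%

8.20%


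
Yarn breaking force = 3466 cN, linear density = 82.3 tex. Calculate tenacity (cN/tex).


Formula: Tenacity = Breaking force / Linear density
Tenacity = 3466 cN / 82.3 tex
Tenacity = 42.11 cN/tex

42.11 cN/tex


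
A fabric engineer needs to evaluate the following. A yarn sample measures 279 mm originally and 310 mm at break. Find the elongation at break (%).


Formula: Elongation (%) = ((L_break - L0) / L0) * 100
Step 1: Extension = 310 - 279 = 31 mm
Step 2: Elongation = (31 / 279) * 100
Step 3: Elongation = 0.111111 * 100 = 11.1111% ≈ 11.1%

11.1%


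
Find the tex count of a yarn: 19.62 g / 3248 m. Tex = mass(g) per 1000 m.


Formula: Tex = (mass_g / length_m) * 1000
Substituting: Tex = (19.62 / 3248) * 1000
Intermediate: 19.62 / 3248 = 0.00604064 g/m
Tex = 0.00604064 * 1000 = 6.04 tex

6.04 tex


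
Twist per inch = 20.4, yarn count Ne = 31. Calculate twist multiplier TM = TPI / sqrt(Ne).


Formula: TM = TPI / sqrt(Ne)
Step 1: sqrt(Ne) = sqrt(31) = 5.5678
Step 2: TM = 20.4 / 5.5678 = 3.66

3.66 TM


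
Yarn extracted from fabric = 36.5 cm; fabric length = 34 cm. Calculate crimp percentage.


Formula: Crimp% = ((L_yarn - L_fabric) / L_fabric) * 100
Step 1: Extension = 36.5 - 34 = 2.5 cm
Step 2: Crimp% = (2.5 / 34) * 100
Step 3: Crimp% = 0.073529 * 100 = 7.3529% ≈ 7.4%

7.4%


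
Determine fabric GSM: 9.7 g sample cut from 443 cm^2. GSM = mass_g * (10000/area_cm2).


Formula: GSM = mass_g / area_m2
Step 1: Convert area: 443 cm^2 = 443 / 10000 = 0.0443 m^2
Step 2: GSM = 9.7 g / 0.0443 m^2 = 219.0 g/m^2

219.0 g/m^2


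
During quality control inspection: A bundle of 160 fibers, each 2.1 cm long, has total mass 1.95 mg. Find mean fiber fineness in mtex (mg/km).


Formula: fineness (mtex) = mass (mg) / total length (km) = (mass_mg / total_length_m) * 1000
Step 1: Convert fiber length: 2.1 cm = 0.021 m
Step 2: Total fiber length = 160 * 0.021 = 3.36 m
Step 3: Linear density = 1.95 mg / 3.36 m = 0.5804 mg/m
Step 4: fineness = 0.5804 * 1000 = 580.4 mtex

580.4 mtex


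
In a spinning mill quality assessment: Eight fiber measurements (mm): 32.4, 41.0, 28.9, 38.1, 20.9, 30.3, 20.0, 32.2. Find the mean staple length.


Formula: Mean = sum of lengths / count
Sum = 32.4 + 41.0 + 28.9 + 38.1 + 20.9 + 30.3 + 20.0 + 32.2
Sum = 243.8 mm
Mean = 243.8 / 8 = 30.48 mm

30.48 mm


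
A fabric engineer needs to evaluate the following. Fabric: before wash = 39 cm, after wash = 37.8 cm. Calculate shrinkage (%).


Formula: Shrinkage% = ((L_before - L_after) / L_before) * 100
Step 1: Shrinkage = 39 - 37.8 = 1.2 cm
Step 2: Shrinkage% = (1.2 / 39) * 100
Step 3: Shrinkage% = 0.030769 * 100 = 3.0769% ≈ 3.1%

3.1%


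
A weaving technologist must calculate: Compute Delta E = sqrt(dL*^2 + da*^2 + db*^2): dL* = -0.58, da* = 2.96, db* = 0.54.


Formula: Delta E = sqrt(dL*^2 + da*^2 + db*^2)
Step 1: dL*^2 = (-0.58)^2 = 0.3364
Step 2: da*^2 = 2.96^2 = 8.7616
Step 3: db*^2 = 0.54^2 = 0.2916
Step 4: Sum = 0.3364 + 8.7616 + 0.2916 = 9.3896
Step 5: Delta E = sqrt(9.3896) = 3.06

3.06 Delta E


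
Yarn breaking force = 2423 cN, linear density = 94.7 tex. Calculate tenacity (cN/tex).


Formula: Tenacity = Breaking force / Linear density
Tenacity = 2423 cN / 94.7 tex
Tenacity = 25.59 cN/tex

25.59 cN/tex


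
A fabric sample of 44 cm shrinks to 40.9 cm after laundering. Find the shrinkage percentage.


Formula: Shrinkage% = ((L_before - L_after) / L_before) * 100
Step 1: Shrinkage = 44 - 40.9 = 3.1 cm
Step 2: Shrinkage% = (3.1 / 44) * 100
Step 3: Shrinkage% = 0.070455 * 100 = 7.0455% ≈ 7.0%

7.0%


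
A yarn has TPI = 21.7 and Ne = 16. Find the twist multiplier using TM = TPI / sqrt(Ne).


Formula: TM = TPI / sqrt(Ne)
Step 1: sqrt(Ne) = sqrt(16) = 4
Step 2: TM = 21.7 / 4 = 5.43

5.43 TM


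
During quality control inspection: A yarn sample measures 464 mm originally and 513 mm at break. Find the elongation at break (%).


Formula: Elongation (%) = ((L_break - L0) / L0) * 100
Step 1: Extension = 513 - 464 = 49 mm
Step 2: Elongation = (49 / 464) * 100
Step 3: Elongation = 0.105603 * 100 = 10.5603% ≈ 10.6%

10.6%


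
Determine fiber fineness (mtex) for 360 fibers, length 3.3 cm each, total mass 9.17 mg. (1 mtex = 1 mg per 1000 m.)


Formula: fineness (mtex) = mass (mg) / total length (km) = (mass_mg / total_length_m) * 1000
Step 1: Convert fiber length: 3.3 cm = 0.033 m
Step 2: Total fiber length = 360 * 0.033 = 11.88 m
Step 3: Linear density = 9.17 mg / 11.88 m = 0.7719 mg/m
Step 4: fineness = 0.7719 * 1000 = 771.9 mtex

771.9 mtex


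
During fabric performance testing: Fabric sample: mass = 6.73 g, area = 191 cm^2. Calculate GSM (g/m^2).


Formula: GSM = mass_g / area_m2
Step 1: Convert area: 191 cm^2 = 191 / 10000 = 0.0191 m^2
Step 2: GSM = 6.73 g / 0.0191 m^2 = 352.4 g/m^2

352.4 g/m^2


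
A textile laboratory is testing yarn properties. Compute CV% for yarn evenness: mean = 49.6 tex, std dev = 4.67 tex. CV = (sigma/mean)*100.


Formula: CV% = (standard deviation / mean) * 100
Step 1: Ratio = 4.67 / 49.6 = 0.094153
Step 2: CV% = 0.094153 * 100 = 9.4153% ≈ 9.4%

9.4%


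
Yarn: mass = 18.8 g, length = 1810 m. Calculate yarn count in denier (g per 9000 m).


Formula: den = (mass_g / length_m) * 9000
Substituting: den = (18.8 / 1810) * 9000
Intermediate: 18.8 / 1810 = 0.01038674 g/m
den = 0.01038674 * 9000 = 93.5 denier

93.5 denier


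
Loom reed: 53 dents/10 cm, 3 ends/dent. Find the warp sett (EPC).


Formula: EPC = (dents per 10 cm * ends per dent) / 10
Step 1: Total ends per 10 cm = 53 * 3 = 159
Step 2: EPC = 159 / 10 = 15.9 ends/cm

15.9 ends/cm


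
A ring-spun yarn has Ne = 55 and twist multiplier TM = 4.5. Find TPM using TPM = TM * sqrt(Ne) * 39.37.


Formula: TPM = TM * sqrt(Ne) * 39.37
Step 1: sqrt(Ne) = sqrt(55) = 7.4162
Step 2: TM * sqrt(Ne) = 4.5 * 7.4162 = 33.3729
Step 3: TPM = 33.3729 * 39.37 = 1314 twists/m

1314 twists/m


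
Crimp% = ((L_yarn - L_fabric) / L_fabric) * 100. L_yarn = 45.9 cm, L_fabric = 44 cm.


Formula: Crimp% = ((L_yarn - L_fabric) / L_fabric) * 100
Step 1: Extension = 45.9 - 44 = 1.9 cm
Step 2: Crimp% = (1.9 / 44) * 100
Step 3: Crimp% = 0.043182 * 100 = 4.3182% ≈ 4.3%

4.3%


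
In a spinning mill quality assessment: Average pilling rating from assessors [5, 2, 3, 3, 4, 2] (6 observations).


Formula: Mean = sum / count
Sum = 5 + 2 + 3 + 3 + 4 + 2 = 19
Mean = 19 / 6 = 3.2

3.2


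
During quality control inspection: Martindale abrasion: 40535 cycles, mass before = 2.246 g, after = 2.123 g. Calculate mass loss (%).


Formula: Mass loss% = ((m_before - m_after) / m_before) * 100
Step 1: Mass loss = 2.246 - 2.123 = 0.123 g
Step 2: Ratio = 0.123 / 2.246 = 0.054764
Step 3: Mass loss% = 0.054764 * 100 = 5.4764% ≈ 5.48%

5.48%


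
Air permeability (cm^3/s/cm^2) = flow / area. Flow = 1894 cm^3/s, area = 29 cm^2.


Formula: Air Permeability = Airflow / Test Area
AP = 1894 cm^3/s / 29 cm^2
AP = 65.3 cm^3/s/cm^2

65.3 cm^3/s/cm^2


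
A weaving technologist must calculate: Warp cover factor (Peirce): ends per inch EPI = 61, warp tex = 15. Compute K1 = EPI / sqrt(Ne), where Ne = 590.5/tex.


Formula: K1 = EPI / sqrt(Ne), with Ne = 590.5 / tex_warp
Step 1: Ne = 590.5 / 15 = 39.367
Step 2: sqrt(Ne) = sqrt(39.367) = 6.2743
Step 3: K1 = 61 / 6.2743 = 9.7

9.7


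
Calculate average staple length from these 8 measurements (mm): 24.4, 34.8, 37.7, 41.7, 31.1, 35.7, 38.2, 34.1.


Formula: Mean = sum of lengths / count
Sum = 24.4 + 34.8 + 37.7 + 41.7 + 31.1 + 35.7 + 38.2 + 34.1
Sum = 277.7 mm
Mean = 277.7 / 8 = 34.71 mm

34.71 mm


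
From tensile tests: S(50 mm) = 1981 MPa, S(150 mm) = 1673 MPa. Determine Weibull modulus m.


Formula: m = ln(L1/L2) / ln(S2/S1)
Step 1: ln(L1/L2) = ln(50/150) = -1.09861
Step 2: S2/S1 = 1673/1981 = 0.84452
Step 3: ln(S2/S1) = ln(0.84452) = -0.16899
Step 4: m = -1.09861 / -0.16899 = 6.50

6.50 (Weibull m)


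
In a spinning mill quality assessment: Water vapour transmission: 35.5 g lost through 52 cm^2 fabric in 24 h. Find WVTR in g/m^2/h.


Formula: WVTR = mass_loss / (area * time)
Step 1: Convert area: 52 cm^2 = 0.0052 m^2
Step 2: WVTR = 35.5 g / (0.0052 m^2 * 24 h)
Step 3: WVTR = 35.5 / 0.1248 = 284.5 g/m^2/h

284.5 g/m^2/h


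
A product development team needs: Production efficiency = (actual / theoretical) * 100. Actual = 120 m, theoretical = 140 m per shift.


Formula: Efficiency% = (Actual output / Theoretical output) * 100
Efficiency% = (120 / 140) * 100
Efficiency% = 0.857143 * 100 = 85.7143% ≈ 85.7%

85.7%


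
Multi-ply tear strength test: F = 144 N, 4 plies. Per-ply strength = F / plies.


Formula: Per-ply strength = Total force / Number of plies
Per-ply = 144 N / 4
Per-ply = 36 N

36 N


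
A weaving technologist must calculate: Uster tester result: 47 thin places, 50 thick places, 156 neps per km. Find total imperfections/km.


Formula: Total = thin places + thick places + neps
Total = 47 + 50 + 156
Total = 253 imperfections/km

253 imperfections/km


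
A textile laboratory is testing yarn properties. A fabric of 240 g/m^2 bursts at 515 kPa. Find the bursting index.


Formula: Bursting Index = Bursting Strength / Fabric GSM
BI = 515 kPa / 240 g/m^2
BI = 2.146 kPa/(g/m^2)

2.146 kPa/(g/m^2)


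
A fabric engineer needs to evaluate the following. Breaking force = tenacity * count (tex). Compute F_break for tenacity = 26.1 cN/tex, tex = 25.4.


Formula: Breaking force = Tenacity * Linear density
F = 26.1 cN/tex * 25.4 tex
F = 662.94 cN

662.94 cN


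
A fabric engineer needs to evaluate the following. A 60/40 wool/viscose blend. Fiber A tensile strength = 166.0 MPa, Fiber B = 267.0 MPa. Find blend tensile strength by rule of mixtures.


Formula: Blend property = (fraction_A * property_A) + (fraction_B * property_B)
Step 1: Contribution A = 60/100 * 166.0 MPa = 99.6 MPa
Step 2: Contribution B = 40/100 * 267.0 MPa = 106.8 MPa
Step 3: Blend tensile strength = 99.6 + 106.8 = 206.4 MPa

206.4 MPa


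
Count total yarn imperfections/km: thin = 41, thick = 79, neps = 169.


Formula: Total = thin places + thick places + neps
Total = 41 + 79 + 169
Total = 289 imperfections/km

289 imperfections/km


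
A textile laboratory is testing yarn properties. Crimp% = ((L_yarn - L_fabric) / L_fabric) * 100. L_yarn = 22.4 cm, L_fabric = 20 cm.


Formula: Crimp% = ((L_yarn - L_fabric) / L_fabric) * 100
Step 1: Extension = 22.4 - 20 = 2.4 cm
Step 2: Crimp% = (2.4 / 20) * 100
Step 3: Crimp% = 0.12 * 100 = 12.0%

12.0%


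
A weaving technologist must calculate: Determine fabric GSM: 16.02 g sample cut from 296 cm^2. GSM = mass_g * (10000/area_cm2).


Formula: GSM = mass_g / area_m2
Step 1: Convert area: 296 cm^2 = 296 / 10000 = 0.0296 m^2
Step 2: GSM = 16.02 g / 0.0296 m^2 = 541.2 g/m^2

541.2 g/m^2


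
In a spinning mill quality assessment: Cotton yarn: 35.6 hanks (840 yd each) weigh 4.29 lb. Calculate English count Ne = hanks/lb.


Formula: Ne = hanks / mass_lb
Substituting: Ne = 35.6 / 4.29
Ne = 8.3

8.3 Ne


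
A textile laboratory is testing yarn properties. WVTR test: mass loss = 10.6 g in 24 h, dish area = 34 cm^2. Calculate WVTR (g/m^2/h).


Formula: WVTR = mass_loss / (area * time)
Step 1: Convert area: 34 cm^2 = 0.0034 m^2
Step 2: WVTR = 10.6 g / (0.0034 m^2 * 24 h)
Step 3: WVTR = 10.6 / 0.0816 = 129.9 g/m^2/h

129.9 g/m^2/h


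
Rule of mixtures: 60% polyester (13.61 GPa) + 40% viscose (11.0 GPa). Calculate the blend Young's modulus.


Formula: Blend property = (fraction_A * property_A) + (fraction_B * property_B)
Step 1: Contribution A = 60/100 * 13.61 GPa = 8.166 GPa
Step 2: Contribution B = 40/100 * 11.0 GPa = 4.4 GPa
Step 3: Blend Young's modulus = 8.166 + 4.4 = 12.566 GPa

12.566 GPa


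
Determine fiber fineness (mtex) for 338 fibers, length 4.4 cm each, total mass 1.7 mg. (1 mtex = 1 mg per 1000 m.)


Formula: fineness (mtex) = mass (mg) / total length (km) = (mass_mg / total_length_m) * 1000
Step 1: Convert fiber length: 4.4 cm = 0.044 m
Step 2: Total fiber length = 338 * 0.044 = 14.872 m
Step 3: Linear density = 1.7 mg / 14.872 m = 0.1143 mg/m
Step 4: fineness = 0.1143 * 1000 = 114.3 mtex

114.3 mtex


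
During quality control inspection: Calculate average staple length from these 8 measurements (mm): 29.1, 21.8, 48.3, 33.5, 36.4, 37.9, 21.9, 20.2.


Formula: Mean = sum of lengths / count
Sum = 29.1 + 21.8 + 48.3 + 33.5 + 36.4 + 37.9 + 21.9 + 20.2
Sum = 249.1 mm
Mean = 249.1 / 8 = 31.14 mm

31.14 mm


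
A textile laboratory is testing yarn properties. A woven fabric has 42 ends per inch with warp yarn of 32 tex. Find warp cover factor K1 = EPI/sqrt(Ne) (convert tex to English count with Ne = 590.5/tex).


Formula: K1 = EPI / sqrt(Ne), with Ne = 590.5 / tex_warp
Step 1: Ne = 590.5 / 32 = 18.453
Step 2: sqrt(Ne) = sqrt(18.453) = 4.2957
Step 3: K1 = 42 / 4.2957 = 9.8

9.8


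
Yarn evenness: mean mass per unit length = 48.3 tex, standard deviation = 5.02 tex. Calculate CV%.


Formula: CV% = (standard deviation / mean) * 100
Step 1: Ratio = 5.02 / 48.3 = 0.103934
Step 2: CV% = 0.103934 * 100 = 10.3934% ≈ 10.4%

10.4%


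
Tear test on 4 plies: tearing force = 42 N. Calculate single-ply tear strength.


Formula: Per-ply strength = Total force / Number of plies
Per-ply = 42 N / 4
Per-ply = 10.5 N

10.5 N


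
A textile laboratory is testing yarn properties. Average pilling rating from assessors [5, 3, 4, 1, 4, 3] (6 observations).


Formula: Mean = sum / count
Sum = 5 + 3 + 4 + 1 + 4 + 3 = 20
Mean = 20 / 6 = 3.3

3.3


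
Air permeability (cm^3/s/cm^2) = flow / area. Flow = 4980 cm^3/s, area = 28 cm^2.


Formula: Air Permeability = Airflow / Test Area
AP = 4980 cm^3/s / 28 cm^2
AP = 177.9 cm^3/s/cm^2

177.9 cm^3/s/cm^2


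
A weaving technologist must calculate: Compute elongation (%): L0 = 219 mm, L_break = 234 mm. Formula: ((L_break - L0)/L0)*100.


Formula: Elongation (%) = ((L_break - L0) / L0) * 100
Step 1: Extension = 234 - 219 = 15 mm
Step 2: Elongation = (15 / 219) * 100
Step 3: Elongation = 0.068493 * 100 = 6.8493% ≈ 6.8%

6.8%


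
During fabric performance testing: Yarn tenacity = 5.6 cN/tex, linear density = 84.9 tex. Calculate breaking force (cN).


Formula: Breaking force = Tenacity * Linear density
F = 5.6 cN/tex * 84.9 tex
F = 475.44 cN

475.44 cN


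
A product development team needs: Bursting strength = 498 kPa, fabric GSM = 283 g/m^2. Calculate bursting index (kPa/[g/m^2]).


Formula: Bursting Index = Bursting Strength / Fabric GSM
BI = 498 kPa / 283 g/m^2
BI = 1.760 kPa/(g/m^2)

1.760 kPa/(g/m^2)


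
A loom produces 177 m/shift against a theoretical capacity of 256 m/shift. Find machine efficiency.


Formula: Efficiency% = (Actual output / Theoretical output) * 100
Efficiency% = (177 / 256) * 100
Efficiency% = 0.691406 * 100 = 69.1406% ≈ 69.1%

69.1%


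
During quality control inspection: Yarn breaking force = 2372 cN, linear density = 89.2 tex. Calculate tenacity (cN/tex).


Formula: Tenacity = Breaking force / Linear density
Tenacity = 2372 cN / 89.2 tex
Tenacity = 26.59 cN/tex

26.59 cN/tex


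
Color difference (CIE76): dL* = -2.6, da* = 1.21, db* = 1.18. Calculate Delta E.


Formula: Delta E = sqrt(dL*^2 + da*^2 + db*^2)
Step 1: dL*^2 = (-2.6)^2 = 6.76
Step 2: da*^2 = 1.21^2 = 1.4641
Step 3: db*^2 = 1.18^2 = 1.3924
Step 4: Sum = 6.76 + 1.4641 + 1.3924 = 9.6165
Step 5: Delta E = sqrt(9.6165) = 3.1

3.1 Delta E


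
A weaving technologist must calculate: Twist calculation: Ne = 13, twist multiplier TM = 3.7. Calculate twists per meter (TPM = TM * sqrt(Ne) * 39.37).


Formula: TPM = TM * sqrt(Ne) * 39.37
Step 1: sqrt(Ne) = sqrt(13) = 3.6056
Step 2: TM * sqrt(Ne) = 3.7 * 3.6056 = 13.3407
Step 3: TPM = 13.3407 * 39.37 = 525 twists/m

525 twists/m


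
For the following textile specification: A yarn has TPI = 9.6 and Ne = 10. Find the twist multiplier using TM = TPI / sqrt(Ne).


Formula: TM = TPI / sqrt(Ne)
Step 1: sqrt(Ne) = sqrt(10) = 3.1623
Step 2: TM = 9.6 / 3.1623 = 3.04

3.04 TM


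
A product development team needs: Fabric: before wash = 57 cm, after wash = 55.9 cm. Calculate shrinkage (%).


Formula: Shrinkage% = ((L_before - L_after) / L_before) * 100
Step 1: Shrinkage = 57 - 55.9 = 1.1 cm
Step 2: Shrinkage% = (1.1 / 57) * 100
Step 3: Shrinkage% = 0.019298 * 100 = 1.9298% ≈ 1.9%

1.9%


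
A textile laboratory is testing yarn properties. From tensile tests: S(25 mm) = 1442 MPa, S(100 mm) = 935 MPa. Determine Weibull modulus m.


Formula: m = ln(L1/L2) / ln(S2/S1)
Step 1: ln(L1/L2) = ln(25/100) = -1.38629
Step 2: S2/S1 = 935/1442 = 0.6484
Step 3: ln(S2/S1) = ln(0.6484) = -0.43325
Step 4: m = -1.38629 / -0.43325 = 3.20

3.20 (Weibull m)


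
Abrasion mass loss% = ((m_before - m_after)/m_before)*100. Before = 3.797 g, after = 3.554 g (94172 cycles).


Formula: Mass loss% = ((m_before - m_after) / m_before) * 100
Step 1: Mass loss = 3.797 - 3.554 = 0.243 g
Step 2: Ratio = 0.243 / 3.797 = 0.0639979
Step 3: Mass loss% = 0.0639979 * 100 = 6.39979% ≈ 6.40%

6.40%


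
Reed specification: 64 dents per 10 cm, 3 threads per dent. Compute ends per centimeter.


Formula: EPC = (dents per 10 cm * ends per dent) / 10
Step 1: Total ends per 10 cm = 64 * 3 = 192
Step 2: EPC = 192 / 10 = 19.2 ends/cm

19.2 ends/cm


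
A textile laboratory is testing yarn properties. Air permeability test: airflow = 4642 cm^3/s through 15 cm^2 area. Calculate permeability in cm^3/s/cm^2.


Formula: Air Permeability = Airflow / Test Area
AP = 4642 cm^3/s / 15 cm^2
AP = 309.5 cm^3/s/cm^2

309.5 cm^3/s/cm^2


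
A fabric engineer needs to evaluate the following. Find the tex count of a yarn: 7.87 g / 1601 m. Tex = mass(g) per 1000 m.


Formula: Tex = (mass_g / length_m) * 1000
Substituting: Tex = (7.87 / 1601) * 1000
Intermediate: 7.87 / 1601 = 0.00491568 g/m
Tex = 0.00491568 * 1000 = 4.92 tex

4.92 tex


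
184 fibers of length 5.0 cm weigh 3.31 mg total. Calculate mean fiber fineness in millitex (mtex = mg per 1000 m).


Formula: fineness (mtex) = mass (mg) / total length (km) = (mass_mg / total_length_m) * 1000
Step 1: Convert fiber length: 5.0 cm = 0.05 m
Step 2: Total fiber length = 184 * 0.05 = 9.2 m
Step 3: Linear density = 3.31 mg / 9.2 m = 0.3598 mg/m
Step 4: fineness = 0.3598 * 1000 = 359.8 mtex

359.8 mtex


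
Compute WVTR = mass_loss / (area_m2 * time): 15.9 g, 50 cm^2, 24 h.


Formula: WVTR = mass_loss / (area * time)
Step 1: Convert area: 50 cm^2 = 0.005 m^2
Step 2: WVTR = 15.9 g / (0.005 m^2 * 24 h)
Step 3: WVTR = 15.9 / 0.12 = 132.5 g/m^2/h

132.5 g/m^2/h


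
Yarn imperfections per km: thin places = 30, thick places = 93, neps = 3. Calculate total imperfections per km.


Formula: Total = thin places + thick places + neps
Total = 30 + 93 + 3
Total = 126 imperfections/km

126 imperfections/km


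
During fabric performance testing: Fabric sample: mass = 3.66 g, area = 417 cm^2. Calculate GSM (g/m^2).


Formula: GSM = mass_g / area_m2
Step 1: Convert area: 417 cm^2 = 417 / 10000 = 0.0417 m^2
Step 2: GSM = 3.66 g / 0.0417 m^2 = 87.8 g/m^2

87.8 g/m^2


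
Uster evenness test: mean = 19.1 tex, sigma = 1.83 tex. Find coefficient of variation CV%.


Formula: CV% = (standard deviation / mean) * 100
Step 1: Ratio = 1.83 / 19.1 = 0.095812
Step 2: CV% = 0.095812 * 100 = 9.5812% ≈ 9.6%

9.6%


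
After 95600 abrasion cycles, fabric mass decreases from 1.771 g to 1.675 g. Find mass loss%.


Formula: Mass loss% = ((m_before - m_after) / m_before) * 100
Step 1: Mass loss = 1.771 - 1.675 = 0.096 g
Step 2: Ratio = 0.096 / 1.771 = 0.0542067
Step 3: Mass loss% = 0.0542067 * 100 = 5.42067% ≈ 5.42%

5.42%


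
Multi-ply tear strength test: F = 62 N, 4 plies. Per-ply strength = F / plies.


Formula: Per-ply strength = Total force / Number of plies
Per-ply = 62 N / 4
Per-ply = 15.5 N

15.5 N


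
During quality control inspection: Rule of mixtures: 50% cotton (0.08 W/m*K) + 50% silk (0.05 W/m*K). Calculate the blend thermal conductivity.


Formula: Blend property = (fraction_A * property_A) + (fraction_B * property_B)
Step 1: Contribution A = 50/100 * 0.08 W/m*K = 0.04 W/m*K
Step 2: Contribution B = 50/100 * 0.05 W/m*K = 0.025 W/m*K
Step 3: Blend thermal conductivity = 0.04 + 0.025 = 0.065 W/m*K

0.065 W/m*K


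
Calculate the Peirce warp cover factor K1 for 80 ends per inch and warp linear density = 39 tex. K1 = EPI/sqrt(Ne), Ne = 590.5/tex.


Formula: K1 = EPI / sqrt(Ne), with Ne = 590.5 / tex_warp
Step 1: Ne = 590.5 / 39 = 15.141
Step 2: sqrt(Ne) = sqrt(15.141) = 3.8911
Step 3: K1 = 80 / 3.8911 = 20.6

20.6


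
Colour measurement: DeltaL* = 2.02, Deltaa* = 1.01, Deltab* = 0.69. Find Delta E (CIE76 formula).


Formula: Delta E = sqrt(dL*^2 + da*^2 + db*^2)
Step 1: dL*^2 = 2.02^2 = 4.0804
Step 2: da*^2 = 1.01^2 = 1.0201
Step 3: db*^2 = 0.69^2 = 0.4761
Step 4: Sum = 4.0804 + 1.0201 + 0.4761 = 5.5766
Step 5: Delta E = sqrt(5.5766) = 2.36

2.36 Delta E


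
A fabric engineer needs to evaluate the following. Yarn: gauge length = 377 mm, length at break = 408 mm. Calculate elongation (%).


Formula: Elongation (%) = ((L_break - L0) / L0) * 100
Step 1: Extension = 408 - 377 = 31 mm
Step 2: Elongation = (31 / 377) * 100
Step 3: Elongation = 0.082228 * 100 = 8.2228% ≈ 8.2%

8.2%


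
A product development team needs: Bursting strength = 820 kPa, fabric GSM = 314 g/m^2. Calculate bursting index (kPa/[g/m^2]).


Formula: Bursting Index = Bursting Strength / Fabric GSM
BI = 820 kPa / 314 g/m^2
BI = 2.611 kPa/(g/m^2)

2.611 kPa/(g/m^2)


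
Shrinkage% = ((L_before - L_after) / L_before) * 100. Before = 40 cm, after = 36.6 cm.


Formula: Shrinkage% = ((L_before - L_after) / L_before) * 100
Step 1: Shrinkage = 40 - 36.6 = 3.4 cm
Step 2: Shrinkage% = (3.4 / 40) * 100
Step 3: Shrinkage% = 0.085 * 100 = 8.5%

8.5%


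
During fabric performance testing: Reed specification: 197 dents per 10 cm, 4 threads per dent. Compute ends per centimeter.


Formula: EPC = (dents per 10 cm * ends per dent) / 10
Step 1: Total ends per 10 cm = 197 * 4 = 788
Step 2: EPC = 788 / 10 = 78.8 ends/cm

78.8 ends/cm


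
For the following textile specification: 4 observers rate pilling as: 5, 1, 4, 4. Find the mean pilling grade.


Formula: Mean = sum / count
Sum = 5 + 1 + 4 + 4 = 14
Mean = 14 / 4 = 3.5

3.5


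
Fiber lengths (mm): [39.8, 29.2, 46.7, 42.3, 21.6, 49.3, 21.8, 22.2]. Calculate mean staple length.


Formula: Mean = sum of lengths / count
Sum = 39.8 + 29.2 + 46.7 + 42.3 + 21.6 + 49.3 + 21.8 + 22.2
Sum = 272.9 mm
Mean = 272.9 / 8 = 34.11 mm

34.11 mm


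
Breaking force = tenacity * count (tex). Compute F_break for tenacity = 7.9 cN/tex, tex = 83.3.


Formula: Breaking force = Tenacity * Linear density
F = 7.9 cN/tex * 83.3 tex
F = 658.07 cN

658.07 cN


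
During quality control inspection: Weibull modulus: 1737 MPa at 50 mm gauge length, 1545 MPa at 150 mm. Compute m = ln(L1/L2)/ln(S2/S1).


Formula: m = ln(L1/L2) / ln(S2/S1)
Step 1: ln(L1/L2) = ln(50/150) = -1.09861
Step 2: S2/S1 = 1545/1737 = 0.88946
Step 3: ln(S2/S1) = ln(0.88946) = -0.11714
Step 4: m = -1.09861 / -0.11714 = 9.38

9.38 (Weibull m)


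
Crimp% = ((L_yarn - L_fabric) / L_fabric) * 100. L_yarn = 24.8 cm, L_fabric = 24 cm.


Formula: Crimp% = ((L_yarn - L_fabric) / L_fabric) * 100
Step 1: Extension = 24.8 - 24 = 0.8 cm
Step 2: Crimp% = (0.8 / 24) * 100
Step 3: Crimp% = 0.033333 * 100 = 3.3333% ≈ 3.3%

3.3%


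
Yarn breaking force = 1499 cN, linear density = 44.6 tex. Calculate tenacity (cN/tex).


Formula: Tenacity = Breaking force / Linear density
Tenacity = 1499 cN / 44.6 tex
Tenacity = 33.61 cN/tex

33.61 cN/tex


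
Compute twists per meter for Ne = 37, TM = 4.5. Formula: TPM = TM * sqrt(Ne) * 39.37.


Formula: TPM = TM * sqrt(Ne) * 39.37
Step 1: sqrt(Ne) = sqrt(37) = 6.0828
Step 2: TM * sqrt(Ne) = 4.5 * 6.0828 = 27.3726
Step 3: TPM = 27.3726 * 39.37 = 1078 twists/m

1078 twists/m


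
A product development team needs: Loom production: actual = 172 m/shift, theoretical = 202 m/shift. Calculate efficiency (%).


Formula: Efficiency% = (Actual output / Theoretical output) * 100
Efficiency% = (172 / 202) * 100
Efficiency% = 0.851485 * 100 = 85.1485% ≈ 85.1%

85.1%


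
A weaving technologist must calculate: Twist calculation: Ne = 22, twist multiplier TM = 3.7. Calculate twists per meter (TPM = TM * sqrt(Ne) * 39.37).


Formula: TPM = TM * sqrt(Ne) * 39.37
Step 1: sqrt(Ne) = sqrt(22) = 4.6904
Step 2: TM * sqrt(Ne) = 3.7 * 4.6904 = 17.3545
Step 3: TPM = 17.3545 * 39.37 = 683 twists/m

683 twists/m


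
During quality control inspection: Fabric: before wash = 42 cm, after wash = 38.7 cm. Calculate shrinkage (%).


Formula: Shrinkage% = ((L_before - L_after) / L_before) * 100
Step 1: Shrinkage = 42 - 38.7 = 3.3 cm
Step 2: Shrinkage% = (3.3 / 42) * 100
Step 3: Shrinkage% = 0.078571 * 100 = 7.8571% ≈ 7.9%

7.9%


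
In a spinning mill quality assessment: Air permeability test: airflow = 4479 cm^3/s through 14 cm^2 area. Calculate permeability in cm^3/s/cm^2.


Formula: Air Permeability = Airflow / Test Area
AP = 4479 cm^3/s / 14 cm^2
AP = 319.9 cm^3/s/cm^2

319.9 cm^3/s/cm^2


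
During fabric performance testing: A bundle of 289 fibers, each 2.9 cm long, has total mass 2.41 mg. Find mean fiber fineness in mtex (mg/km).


Formula: fineness (mtex) = mass (mg) / total length (km) = (mass_mg / total_length_m) * 1000
Step 1: Convert fiber length: 2.9 cm = 0.029 m
Step 2: Total fiber length = 289 * 0.029 = 8.381 m
Step 3: Linear density = 2.41 mg / 8.381 m = 0.2876 mg/m
Step 4: fineness = 0.2876 * 1000 = 287.6 mtex

287.6 mtex


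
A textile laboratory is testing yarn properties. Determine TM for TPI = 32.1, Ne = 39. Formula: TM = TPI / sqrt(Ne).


Formula: TM = TPI / sqrt(Ne)
Step 1: sqrt(Ne) = sqrt(39) = 6.245
Step 2: TM = 32.1 / 6.245 = 5.14

5.14 TM


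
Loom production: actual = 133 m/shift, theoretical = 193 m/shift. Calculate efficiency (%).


Formula: Efficiency% = (Actual output / Theoretical output) * 100
Efficiency% = (133 / 193) * 100
Efficiency% = 0.689119 * 100 = 68.9119% ≈ 68.9%

68.9%


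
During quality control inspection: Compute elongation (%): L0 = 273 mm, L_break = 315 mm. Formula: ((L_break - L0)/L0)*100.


Formula: Elongation (%) = ((L_break - L0) / L0) * 100
Step 1: Extension = 315 - 273 = 42 mm
Step 2: Elongation = (42 / 273) * 100
Step 3: Elongation = 0.153846 * 100 = 15.3846% ≈ 15.4%

15.4%


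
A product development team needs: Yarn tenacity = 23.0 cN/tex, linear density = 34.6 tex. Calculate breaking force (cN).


Formula: Breaking force = Tenacity * Linear density
F = 23.0 cN/tex * 34.6 tex
F = 795.80 cN

795.80 cN


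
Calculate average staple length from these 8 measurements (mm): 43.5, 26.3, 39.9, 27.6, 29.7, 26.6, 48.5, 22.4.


Formula: Mean = sum of lengths / count
Sum = 43.5 + 26.3 + 39.9 + 27.6 + 29.7 + 26.6 + 48.5 + 22.4
Sum = 264.5 mm
Mean = 264.5 / 8 = 33.06 mm

33.06 mm


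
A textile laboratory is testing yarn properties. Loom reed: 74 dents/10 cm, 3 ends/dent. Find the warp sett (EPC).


Formula: EPC = (dents per 10 cm * ends per dent) / 10
Step 1: Total ends per 10 cm = 74 * 3 = 222
Step 2: EPC = 222 / 10 = 22.2 ends/cm

22.2 ends/cm


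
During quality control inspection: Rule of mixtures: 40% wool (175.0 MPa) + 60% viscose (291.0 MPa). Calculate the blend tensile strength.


Formula: Blend property = (fraction_A * property_A) + (fraction_B * property_B)
Step 1: Contribution A = 40/100 * 175.0 MPa = 70.0 MPa
Step 2: Contribution B = 60/100 * 291.0 MPa = 174.6 MPa
Step 3: Blend tensile strength = 70.0 + 174.6 = 244.6 MPa

244.6 MPa


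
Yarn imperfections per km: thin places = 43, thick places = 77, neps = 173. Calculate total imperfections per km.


Formula: Total = thin places + thick places + neps
Total = 43 + 77 + 173
Total = 293 imperfections/km

293 imperfections/km


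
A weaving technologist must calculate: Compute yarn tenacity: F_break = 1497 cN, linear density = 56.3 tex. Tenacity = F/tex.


Formula: Tenacity = Breaking force / Linear density
Tenacity = 1497 cN / 56.3 tex
Tenacity = 26.59 cN/tex

26.59 cN/tex


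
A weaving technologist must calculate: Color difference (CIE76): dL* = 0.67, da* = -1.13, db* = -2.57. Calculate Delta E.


Formula: Delta E = sqrt(dL*^2 + da*^2 + db*^2)
Step 1: dL*^2 = 0.67^2 = 0.4489
Step 2: da*^2 = (-1.13)^2 = 1.2769
Step 3: db*^2 = (-2.57)^2 = 6.6049
Step 4: Sum = 0.4489 + 1.2769 + 6.6049 = 8.3307
Step 5: Delta E = sqrt(8.3307) = 2.89

2.89 Delta E


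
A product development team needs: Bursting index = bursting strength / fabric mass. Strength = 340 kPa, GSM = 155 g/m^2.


Formula: Bursting Index = Bursting Strength / Fabric GSM
BI = 340 kPa / 155 g/m^2
BI = 2.194 kPa/(g/m^2)

2.194 kPa/(g/m^2)


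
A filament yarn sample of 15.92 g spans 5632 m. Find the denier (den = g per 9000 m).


Formula: den = (mass_g / length_m) * 9000
Substituting: den = (15.92 / 5632) * 9000
Intermediate: 15.92 / 5632 = 0.0028267 g/m
den = 0.0028267 * 9000 = 25.4 denier

25.4 denier


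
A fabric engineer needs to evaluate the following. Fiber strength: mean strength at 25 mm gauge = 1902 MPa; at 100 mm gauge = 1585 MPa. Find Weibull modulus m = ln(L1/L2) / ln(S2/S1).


Formula: m = ln(L1/L2) / ln(S2/S1)
Step 1: ln(L1/L2) = ln(25/100) = -1.38629
Step 2: S2/S1 = 1585/1902 = 0.83333
Step 3: ln(S2/S1) = ln(0.83333) = -0.18233
Step 4: m = -1.38629 / -0.18233 = 7.60

7.60 (Weibull m)


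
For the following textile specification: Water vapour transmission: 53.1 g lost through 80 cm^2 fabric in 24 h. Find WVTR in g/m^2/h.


Formula: WVTR = mass_loss / (area * time)
Step 1: Convert area: 80 cm^2 = 0.008 m^2
Step 2: WVTR = 53.1 g / (0.008 m^2 * 24 h)
Step 3: WVTR = 53.1 / 0.192 = 276.6 g/m^2/h

276.6 g/m^2/h


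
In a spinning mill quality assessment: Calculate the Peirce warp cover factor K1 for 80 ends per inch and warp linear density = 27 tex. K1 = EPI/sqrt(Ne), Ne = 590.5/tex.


Formula: K1 = EPI / sqrt(Ne), with Ne = 590.5 / tex_warp
Step 1: Ne = 590.5 / 27 = 21.87
Step 2: sqrt(Ne) = sqrt(21.87) = 4.6765
Step 3: K1 = 80 / 4.6765 = 17.1

17.1


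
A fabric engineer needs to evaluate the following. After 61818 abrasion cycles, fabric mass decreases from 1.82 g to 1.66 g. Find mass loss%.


Formula: Mass loss% = ((m_before - m_after) / m_before) * 100
Step 1: Mass loss = 1.82 - 1.66 = 0.16 g
Step 2: Ratio = 0.16 / 1.82 = 0.0879121
Step 3: Mass loss% = 0.0879121 * 100 = 8.79121% ≈ 8.79%

8.79%


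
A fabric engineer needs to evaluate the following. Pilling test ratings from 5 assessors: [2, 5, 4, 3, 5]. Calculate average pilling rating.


Formula: Mean = sum / count
Sum = 2 + 5 + 4 + 3 + 5 = 19
Mean = 19 / 5 = 3.8

3.8


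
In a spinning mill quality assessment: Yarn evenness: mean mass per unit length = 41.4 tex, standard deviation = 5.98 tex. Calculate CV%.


Formula: CV% = (standard deviation / mean) * 100
Step 1: Ratio = 5.98 / 41.4 = 0.144444
Step 2: CV% = 0.144444 * 100 = 14.4444% ≈ 14.4%

14.4%


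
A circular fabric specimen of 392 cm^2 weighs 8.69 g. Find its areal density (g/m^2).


Formula: GSM = mass_g / area_m2
Step 1: Convert area: 392 cm^2 = 392 / 10000 = 0.0392 m^2
Step 2: GSM = 8.69 g / 0.0392 m^2 = 221.7 g/m^2

221.7 g/m^2


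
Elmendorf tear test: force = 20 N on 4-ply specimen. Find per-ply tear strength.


Formula: Per-ply strength = Total force / Number of plies
Per-ply = 20 N / 4
Per-ply = 5 N

5 N


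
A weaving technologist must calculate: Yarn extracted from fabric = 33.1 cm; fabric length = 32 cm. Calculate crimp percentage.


Formula: Crimp% = ((L_yarn - L_fabric) / L_fabric) * 100
Step 1: Extension = 33.1 - 32 = 1.1 cm
Step 2: Crimp% = (1.1 / 32) * 100
Step 3: Crimp% = 0.034375 * 100 = 3.4375% ≈ 3.4%

3.4%
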